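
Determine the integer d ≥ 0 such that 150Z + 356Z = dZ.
In the PID Z, (a, b) is generated by gcd(a, b). Compute gcd(356, 150) with the extended Euclidean algorithm, tracking rows (r, s, t) with s·356 + t·150 = r:
  row A: (356, 1, 0)   [1·356 + 0·150 = 356]
  row B: (150, 0, 1)   [0·356 + 1·150 = 150]
  356 = 2·150 + 56   → row C = row A − 2·row B = (56, 1, −2)   [check: 1·356 − 2·150 = 56]
  150 = 2·56 + 38   → row D = row B − 2·row C = (38, −2, 5)   [check: −2·356 + 5·150 = 38]
  56 = 1·38 + 18   → row E = row C − 1·row D = (18, 3, −7)   [check: 3·356 − 7·150 = 18]
  38 = 2·18 + 2   → row F = row D − 2·row E = (2, −8, 19)   [check: −8·356 + 19·150 = 2]
  18 = 9·2 + 0   → remainder 0, stop. gcd = 2 (last nonzero row F).
So gcd(150, 356) = 2, with Bézout identity −8·356 + 19·150 = 2. Containment (⊇): the Bézout identity exhibits 2 as an element of (150, 356), giving (2) ⊆ (150, 356). Containment (⊆): since 2 | 150 and 2 | 356 (150 = 2·75, 356 = 2·178), every Z-linear combination of 150 and 356 is divisible by 2, so (150, 356) ⊆ (2). Therefore (150, 356) = (2), d = 2.

Final answer: (150, 356) = (2); d = 2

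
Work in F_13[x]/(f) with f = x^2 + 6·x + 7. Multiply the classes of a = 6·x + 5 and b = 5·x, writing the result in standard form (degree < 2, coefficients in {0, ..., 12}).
Multiply as integer polynomials: a · b = 30·x^2 + 25·x. Reducing coefficients mod 13: a · b ≡ 4·x^2 + 12·x. Now divide by f(x) = x^2 + 6·x + 7 in F_13[x], eliminating the leading term at each step:
  leading term 4·x^2: subtract (4)·f(x) = 4·x^2 + 11·x + 2, leaving x + 11 (coefficients mod 13)
The degree is now < 2, so this is the remainder. Hence a · b ≡ x + 11 in F_13[x]/(f).

Final answer: a · b ≡ x + 11 (mod f(x))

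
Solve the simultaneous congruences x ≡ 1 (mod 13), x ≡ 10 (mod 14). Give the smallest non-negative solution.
x ≡ 66 (mod 182); the representative in [0, 182) is 66

The moduli 13, 14 are pairwise coprime, so by the CRT there is a unique solution mod 13·14 = 182.
Solve by successive substitution. Start with x ≡ 1 (mod 13).
  Combine with x ≡ 10 (mod 14): write x = 1 + 13·t and require 1 + 13·t ≡ 10 (mod 14), i.e. 13·t ≡ 10 − 1 ≡ 9 (mod 14). Since 13^(−1) ≡ 13 (mod 14), t ≡ 13·9 ≡ 5 (mod 14). So x ≡ 1 + 13·5 = 66 (mod 182).
Unique solution in [0, 182): x = 66.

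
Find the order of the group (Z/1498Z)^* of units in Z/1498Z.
(Z/1498Z)^* consists of the classes a with gcd(a, 1498) = 1, so its order is φ(1498). φ is multiplicative, with φ(p^e) = p^e − p^(e−1). Factorise 1498 = 2 · 7 · 107. Then
  φ(1498) = (2 − 1) · (7 − 1) · (107 − 1) = 1 · 6 · 106 = 636.
Thus |(Z/1498Z)^*| = 636.

Final answer: |(Z/1498Z)^*| = 636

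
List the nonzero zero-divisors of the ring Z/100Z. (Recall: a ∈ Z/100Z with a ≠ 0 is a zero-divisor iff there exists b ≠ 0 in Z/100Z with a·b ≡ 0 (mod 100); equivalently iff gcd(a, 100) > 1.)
An element a ∈ Z/100Z (with a ≠ 0) is a zero-divisor iff gcd(a, 100) > 1 (because a is a unit precisely when gcd(a, n) = 1, and in Z/nZ every nonzero, non-unit element is a zero-divisor). Scan a = 1, ..., 99 and keep those with gcd(a, 100) > 1:
  gcd(2, 100) = 2, gcd(4, 100) = 4, gcd(5, 100) = 5, gcd(6, 100) = 2, gcd(8, 100) = 4, gcd(10, 100) = 10, gcd(12, 100) = 4, gcd(14, 100) = 2, gcd(15, 100) = 5, gcd(16, 100) = 4, gcd(18, 100) = 2, gcd(20, 100) = 20, gcd(22, 100) = 2, gcd(24, 100) = 4, gcd(25, 100) = 25, gcd(26, 100) = 2, gcd(28, 100) = 4, gcd(30, 100) = 10, gcd(32, 100) = 4, gcd(34, 100) = 2, gcd(35, 100) = 5, gcd(36, 100) = 4, gcd(38, 100) = 2, gcd(40, 100) = 20, gcd(42, 100) = 2, gcd(44, 100) = 4, gcd(45, 100) = 5, gcd(46, 100) = 2, gcd(48, 100) = 4, gcd(50, 100) = 50, gcd(52, 100) = 4, gcd(54, 100) = 2, gcd(55, 100) = 5, gcd(56, 100) = 4, gcd(58, 100) = 2, gcd(60, 100) = 20, gcd(62, 100) = 2, gcd(64, 100) = 4, gcd(65, 100) = 5, gcd(66, 100) = 2, gcd(68, 100) = 4, gcd(70, 100) = 10, gcd(72, 100) = 4, gcd(74, 100) = 2, gcd(75, 100) = 25, gcd(76, 100) = 4, gcd(78, 100) = 2, gcd(80, 100) = 20, gcd(82, 100) = 2, gcd(84, 100) = 4, gcd(85, 100) = 5, gcd(86, 100) = 2, gcd(88, 100) = 4, gcd(90, 100) = 10, gcd(92, 100) = 4, gcd(94, 100) = 2, gcd(95, 100) = 5, gcd(96, 100) = 4, gcd(98, 100) = 2.
All other a ∈ {1, ..., 99} have gcd(a, 100) = 1 and are units. So the nonzero zero-divisors are exactly the 59 values of a appearing in this scan.

Final answer: nonzero zero-divisors of Z/100Z = {2, 4, 5, 6, 8, 10, 12, 14, 15, 16, 18, 20, 22, 24, 25, 26, 28, 30, 32, 34, 35, 36, 38, 40, 42, 44, 45, 46, 48, 50, 52, 54, 55, 56, 58, 60, 62, 64, 65, 66, 68, 70, 72, 74, 75, 76, 78, 80, 82, 84, 85, 86, 88, 90, 92, 94, 95, 96, 98}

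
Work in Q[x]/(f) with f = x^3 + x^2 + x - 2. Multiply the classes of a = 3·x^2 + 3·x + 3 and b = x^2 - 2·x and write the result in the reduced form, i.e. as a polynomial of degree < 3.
a · b ≡ 6·x - 12 (mod f(x))

First multiply in Q[x] without reducing: a · b = 3·x^4 - 3·x^3 - 3·x^2 - 6·x. Now divide by f(x) = x^3 + x^2 + x - 2, eliminating the leading term at each step:
  leading term 3·x^4: subtract (3·x)·f(x) = 3·x^4 + 3·x^3 + 3·x^2 - 6·x, leaving -6·x^3 - 6·x^2
  leading term -6·x^3: subtract (-6)·f(x) = -6·x^3 - 6·x^2 - 6·x + 12, leaving 6·x - 12
The degree is now < 3, so this is the remainder. Hence a · b ≡ 6·x - 12 in Q[x]/(f).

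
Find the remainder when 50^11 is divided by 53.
Use repeated squaring. Binary(11) = 1011. Walk through the bits of the exponent 11 left-to-right: at each bit after the leading one, square the running value, then multiply by 50 if the bit is 1 (always reducing mod 53):
  bit 1 = 1 (leading): start with 50.
  bit 2 = 0: square 50^2 = 2500 ≡ 9 (mod 53).
  bit 3 = 1: square 9^2 = 81 ≡ 28; bit is 1, so multiply 28·50 = 1400 ≡ 22 (mod 53).
  bit 4 = 1: square 22^2 = 484 ≡ 7; bit is 1, so multiply 7·50 = 350 ≡ 32 (mod 53).
Final value: 50^11 ≡ 32 (mod 53).

Final answer: 32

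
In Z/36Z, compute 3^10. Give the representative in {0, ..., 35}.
Use repeated squaring. Binary(10) = 1010. Walk through the bits of the exponent 10 left-to-right: at each bit after the leading one, square the running value, then multiply by 3 if the bit is 1 (always reducing mod 36):
  bit 1 = 1 (leading): start with 3.
  bit 2 = 0: square 3^2 = 9 (mod 36).
  bit 3 = 1: square 9^2 = 81 ≡ 9; bit is 1, so multiply 9·3 = 27 (mod 36).
  bit 4 = 0: square 27^2 = 729 ≡ 9 (mod 36).
Final value: 3^10 ≡ 9 (mod 36).

Final answer: 9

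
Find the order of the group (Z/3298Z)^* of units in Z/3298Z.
(Z/3298Z)^* consists of the classes a with gcd(a, 3298) = 1, so its order is φ(3298). φ is multiplicative, with φ(p^e) = p^e − p^(e−1). Factorise 3298 = 2 · 17 · 97. Then
  φ(3298) = (2 − 1) · (17 − 1) · (97 − 1) = 1 · 16 · 96 = 1536.
Thus |(Z/3298Z)^*| = 1536.

Final answer: |(Z/3298Z)^*| = 1536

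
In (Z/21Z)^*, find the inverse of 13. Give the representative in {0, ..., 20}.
Apply the extended Euclidean algorithm to (21, 13), tracking rows (r, s, t) with s·21 + t·13 = r. Each division r_prev = q·r_cur + r_new produces the new row as (previous row) − q·(current row):
  row A: (21, 1, 0)   [1·21 + 0·13 = 21]
  row B: (13, 0, 1)   [0·21 + 1·13 = 13]
  21 = 1·13 + 8   → row C = row A − 1·row B = (8, 1, −1)   [check: 1·21 − 1·13 = 8]
  13 = 1·8 + 5   → row D = row B − 1·row C = (5, −1, 2)   [check: −1·21 + 2·13 = 5]
  8 = 1·5 + 3   → row E = row C − 1·row D = (3, 2, −3)   [check: 2·21 − 3·13 = 3]
  5 = 1·3 + 2   → row F = row D − 1·row E = (2, −3, 5)   [check: −3·21 + 5·13 = 2]
  3 = 1·2 + 1   → row G = row E − 1·row F = (1, 5, −8)   [check: 5·21 − 8·13 = 1]
  2 = 2·1 + 0   → remainder 0, stop. gcd = 1 (last nonzero row G).
The gcd is 1, so 13 is invertible mod 21. The last nonzero row gives 5·21 − 8·13 = 1, so t = −8. So 13^(−1) ≡ −8 ≡ 13 (mod 21). Verify: 13 · 13 = 169 ≡ 1 (mod 21). ✓

Final answer: 13^(−1) ≡ 13 (mod 21)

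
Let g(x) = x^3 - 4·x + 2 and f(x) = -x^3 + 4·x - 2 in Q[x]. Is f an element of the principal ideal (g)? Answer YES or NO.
YES

In Q[x] the ideal (g) consists of all multiples of g, so f ∈ (g) iff g | f, i.e. iff the remainder of f on division by g is 0. Divide f by g (g is monic, so eliminate the leading term of the running remainder at each step):
  leading term -x^3: subtract (-1)·g(x) = -x^3 + 4·x - 2, leaving 0
The remainder is 0, so f(x) = g(x) · h(x) with h(x) = -1. Hence g | f, i.e. f ∈ (g).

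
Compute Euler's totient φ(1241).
φ is multiplicative, with φ(p^e) = p^e − p^(e−1). Factorise 1241 = 17 · 73. Then
  φ(1241) = (17 − 1) · (73 − 1) = 16 · 72 = 1152.

Final answer: φ(1241) = 1152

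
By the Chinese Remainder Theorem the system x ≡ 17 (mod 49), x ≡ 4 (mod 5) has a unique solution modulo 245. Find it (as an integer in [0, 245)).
The moduli 49, 5 are pairwise coprime, so by the CRT there is a unique solution mod 49·5 = 245.
Solve by successive substitution. Start with x ≡ 17 (mod 49).
  Combine with x ≡ 4 (mod 5): write x = 17 + 49·t and require 17 + 49·t ≡ 4 (mod 5), i.e. 49·t ≡ 4 − 17 ≡ 2 (mod 5). Since 49^(−1) ≡ 4 (mod 5) (49 ≡ 4 (mod 5)), t ≡ 4·2 ≡ 3 (mod 5). So x ≡ 17 + 49·3 = 164 (mod 245).
Unique solution in [0, 245): x = 164.

Final answer: x ≡ 164 (mod 245); the representative in [0, 245) is 164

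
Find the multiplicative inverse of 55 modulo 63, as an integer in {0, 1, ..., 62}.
Apply the extended Euclidean algorithm to (63, 55), tracking rows (r, s, t) with s·63 + t·55 = r. Each division r_prev = q·r_cur + r_new produces the new row as (previous row) − q·(current row):
  row A: (63, 1, 0)   [1·63 + 0·55 = 63]
  row B: (55, 0, 1)   [0·63 + 1·55 = 55]
  63 = 1·55 + 8   → row C = row A − 1·row B = (8, 1, −1)   [check: 1·63 − 1·55 = 8]
  55 = 6·8 + 7   → row D = row B − 6·row C = (7, −6, 7)   [check: −6·63 + 7·55 = 7]
  8 = 1·7 + 1   → row E = row C − 1·row D = (1, 7, −8)   [check: 7·63 − 8·55 = 1]
  7 = 7·1 + 0   → remainder 0, stop. gcd = 1 (last nonzero row E).
The gcd is 1, so 55 is invertible mod 63. The last nonzero row gives 7·63 − 8·55 = 1, so t = −8. So 55^(−1) ≡ −8 ≡ 55 (mod 63). Verify: 55 · 55 = 3025 ≡ 1 (mod 63). ✓

Final answer: 55^(−1) ≡ 55 (mod 63)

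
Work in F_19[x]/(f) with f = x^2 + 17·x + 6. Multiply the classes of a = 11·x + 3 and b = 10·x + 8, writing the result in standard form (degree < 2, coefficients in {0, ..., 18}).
a · b ≡ 15·x + 10 (mod f(x))

Multiply as integer polynomials: a · b = 110·x^2 + 118·x + 24. Reducing coefficients mod 19: a · b ≡ 15·x^2 + 4·x + 5. Now divide by f(x) = x^2 + 17·x + 6 in F_19[x], eliminating the leading term at each step:
  leading term 15·x^2: subtract (15)·f(x) = 15·x^2 + 8·x + 14, leaving 15·x + 10 (coefficients mod 19)
The degree is now < 2, so this is the remainder. Hence a · b ≡ 15·x + 10 in F_19[x]/(f).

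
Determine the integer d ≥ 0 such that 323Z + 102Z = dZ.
In the PID Z, (a, b) is generated by gcd(a, b). Compute gcd(323, 102) with the extended Euclidean algorithm, tracking rows (r, s, t) with s·323 + t·102 = r:
  row A: (323, 1, 0)   [1·323 + 0·102 = 323]
  row B: (102, 0, 1)   [0·323 + 1·102 = 102]
  323 = 3·102 + 17   → row C = row A − 3·row B = (17, 1, −3)   [check: 1·323 − 3·102 = 17]
  102 = 6·17 + 0   → remainder 0, stop. gcd = 17 (last nonzero row C).
So gcd(323, 102) = 17, with Bézout identity 1·323 − 3·102 = 17. Containment (⊇): the Bézout identity exhibits 17 as an element of (323, 102), giving (17) ⊆ (323, 102). Containment (⊆): since 17 | 323 and 17 | 102 (323 = 17·19, 102 = 17·6), every Z-linear combination of 323 and 102 is divisible by 17, so (323, 102) ⊆ (17). Therefore (323, 102) = (17), d = 17.

Final answer: (323, 102) = (17); d = 17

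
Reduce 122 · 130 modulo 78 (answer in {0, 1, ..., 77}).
Reduce the factors first: 122 ≡ 44, 130 ≡ 52 (mod 78), so 122 · 130 ≡ 44 · 52 (mod 78). 44 · 52 = 2288. Dividing by 78: 2288 = 29·78 + 26. So (122 · 130) mod 78 = 26.

Final answer: 26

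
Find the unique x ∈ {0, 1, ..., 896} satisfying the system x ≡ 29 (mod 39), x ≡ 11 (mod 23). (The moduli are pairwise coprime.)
x ≡ 770 (mod 897); the representative in [0, 897) is 770

The moduli 39, 23 are pairwise coprime, so by the CRT there is a unique solution mod 39·23 = 897.
Solve by successive substitution. Start with x ≡ 29 (mod 39).
  Combine with x ≡ 11 (mod 23): write x = 29 + 39·t and require 29 + 39·t ≡ 11 (mod 23), i.e. 39·t ≡ 11 − 29 ≡ 5 (mod 23). Since 39^(−1) ≡ 13 (mod 23) (39 ≡ 16 (mod 23)), t ≡ 13·5 ≡ 19 (mod 23). So x ≡ 29 + 39·19 = 770 (mod 897).
Unique solution in [0, 897): x = 770.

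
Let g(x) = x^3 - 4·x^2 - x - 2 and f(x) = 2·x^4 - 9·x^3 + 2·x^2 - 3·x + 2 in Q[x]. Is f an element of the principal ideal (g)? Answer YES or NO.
YES

In Q[x] the ideal (g) consists of all multiples of g, so f ∈ (g) iff g | f, i.e. iff the remainder of f on division by g is 0. Divide f by g (g is monic, so eliminate the leading term of the running remainder at each step):
  leading term 2·x^4: subtract (2·x)·g(x) = 2·x^4 - 8·x^3 - 2·x^2 - 4·x, leaving -x^3 + 4·x^2 + x + 2
  leading term -x^3: subtract (-1)·g(x) = -x^3 + 4·x^2 + x + 2, leaving 0
The remainder is 0, so f(x) = g(x) · h(x) with h(x) = 2·x - 1. Hence g | f, i.e. f ∈ (g).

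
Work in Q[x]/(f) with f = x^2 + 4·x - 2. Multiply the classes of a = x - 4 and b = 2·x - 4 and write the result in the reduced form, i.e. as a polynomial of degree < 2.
First multiply in Q[x] without reducing: a · b = 2·x^2 - 12·x + 16. Now divide by f(x) = x^2 + 4·x - 2, eliminating the leading term at each step:
  leading term 2·x^2: subtract (2)·f(x) = 2·x^2 + 8·x - 4, leaving 20 - 20·x
The degree is now < 2, so this is the remainder. Hence a · b ≡ 20 - 20·x in Q[x]/(f).

Final answer: a · b ≡ 20 - 20·x (mod f(x))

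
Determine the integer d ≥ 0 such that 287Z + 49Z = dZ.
(287, 49) = (7); d = 7

In the PID Z, (a, b) is generated by gcd(a, b). Compute gcd(287, 49) with the extended Euclidean algorithm, tracking rows (r, s, t) with s·287 + t·49 = r:
  row A: (287, 1, 0)   [1·287 + 0·49 = 287]
  row B: (49, 0, 1)   [0·287 + 1·49 = 49]
  287 = 5·49 + 42   → row C = row A − 5·row B = (42, 1, −5)   [check: 1·287 − 5·49 = 42]
  49 = 1·42 + 7   → row D = row B − 1·row C = (7, −1, 6)   [check: −1·287 + 6·49 = 7]
  42 = 6·7 + 0   → remainder 0, stop. gcd = 7 (last nonzero row D).
So gcd(287, 49) = 7, with Bézout identity −1·287 + 6·49 = 7. Containment (⊇): the Bézout identity exhibits 7 as an element of (287, 49), giving (7) ⊆ (287, 49). Containment (⊆): since 7 | 287 and 7 | 49 (287 = 7·41, 49 = 7·7), every Z-linear combination of 287 and 49 is divisible by 7, so (287, 49) ⊆ (7). Therefore (287, 49) = (7), d = 7.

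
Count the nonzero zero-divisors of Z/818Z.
Z/818Z has 409 nonzero zero-divisors

In Z/818Z each nonzero element is either a unit (gcd with 818 is 1) or a zero-divisor (gcd > 1). The number of units is φ(818): factorise 818 = 2 · 409, so φ(818) = (2 − 1) · (409 − 1) = 1 · 408 = 408. The nonzero elements number 818 − 1 = 817. Hence the nonzero zero-divisors number 817 − 408 = 409.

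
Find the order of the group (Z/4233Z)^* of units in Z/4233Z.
|(Z/4233Z)^*| = 2624

(Z/4233Z)^* consists of the classes a with gcd(a, 4233) = 1, so its order is φ(4233). φ is multiplicative, with φ(p^e) = p^e − p^(e−1). Factorise 4233 = 3 · 17 · 83. Then
  φ(4233) = (3 − 1) · (17 − 1) · (83 − 1) = 2 · 16 · 82 = 2624.
Thus |(Z/4233Z)^*| = 2624.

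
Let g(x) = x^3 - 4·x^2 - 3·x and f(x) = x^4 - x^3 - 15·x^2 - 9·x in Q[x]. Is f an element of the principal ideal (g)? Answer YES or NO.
YES

In Q[x] the ideal (g) consists of all multiples of g, so f ∈ (g) iff g | f, i.e. iff the remainder of f on division by g is 0. Divide f by g (g is monic, so eliminate the leading term of the running remainder at each step):
  leading term x^4: subtract (x)·g(x) = x^4 - 4·x^3 - 3·x^2, leaving 3·x^3 - 12·x^2 - 9·x
  leading term 3·x^3: subtract (3)·g(x) = 3·x^3 - 12·x^2 - 9·x, leaving 0
The remainder is 0, so f(x) = g(x) · h(x) with h(x) = x + 3. Hence g | f, i.e. f ∈ (g).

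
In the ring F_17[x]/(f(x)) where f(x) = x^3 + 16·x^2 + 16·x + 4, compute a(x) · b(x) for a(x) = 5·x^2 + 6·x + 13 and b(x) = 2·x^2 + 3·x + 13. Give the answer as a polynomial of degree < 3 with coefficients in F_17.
Multiply as integer polynomials: a · b = 10·x^4 + 27·x^3 + 109·x^2 + 117·x + 169. Reducing coefficients mod 17: a · b ≡ 10·x^4 + 10·x^3 + 7·x^2 + 15·x + 16. Now divide by f(x) = x^3 + 16·x^2 + 16·x + 4 in F_17[x], eliminating the leading term at each step:
  leading term 10·x^4: subtract (10·x)·f(x) = 10·x^4 + 7·x^3 + 7·x^2 + 6·x, leaving 3·x^3 + 9·x + 16 (coefficients mod 17)
  leading term 3·x^3: subtract (3)·f(x) = 3·x^3 + 14·x^2 + 14·x + 12, leaving 3·x^2 + 12·x + 4 (coefficients mod 17)
The degree is now < 3, so this is the remainder. Hence a · b ≡ 3·x^2 + 12·x + 4 in F_17[x]/(f).

Final answer: a · b ≡ 3·x^2 + 12·x + 4 (mod f(x))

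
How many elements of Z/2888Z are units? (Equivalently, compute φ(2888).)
Z/2888Z has φ(2888) = 1368 units

An element a ∈ Z/2888Z is a unit iff gcd(a, 2888) = 1, so the number of units is φ(2888). φ is multiplicative, with φ(p^e) = p^e − p^(e−1). Factorise 2888 = 2^3 · 19^2. Then
  φ(2888) = (2^3 − 2^2) · (19^2 − 19^1) = 4 · 342 = 1368.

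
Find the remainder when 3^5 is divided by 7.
5

Use repeated squaring. Binary(5) = 101. Walk through the bits of the exponent 5 left-to-right: at each bit after the leading one, square the running value, then multiply by 3 if the bit is 1 (always reducing mod 7):
  bit 1 = 1 (leading): start with 3.
  bit 2 = 0: square 3^2 = 9 ≡ 2 (mod 7).
  bit 3 = 1: square 2^2 = 4; bit is 1, so multiply 4·3 = 12 ≡ 5 (mod 7).
Final value: 3^5 ≡ 5 (mod 7).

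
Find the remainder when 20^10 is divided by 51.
25

Use repeated squaring. Binary(10) = 1010. Walk through the bits of the exponent 10 left-to-right: at each bit after the leading one, square the running value, then multiply by 20 if the bit is 1 (always reducing mod 51):
  bit 1 = 1 (leading): start with 20.
  bit 2 = 0: square 20^2 = 400 ≡ 43 (mod 51).
  bit 3 = 1: square 43^2 = 1849 ≡ 13; bit is 1, so multiply 13·20 = 260 ≡ 5 (mod 51).
  bit 4 = 0: square 5^2 = 25 (mod 51).
Final value: 20^10 ≡ 25 (mod 51).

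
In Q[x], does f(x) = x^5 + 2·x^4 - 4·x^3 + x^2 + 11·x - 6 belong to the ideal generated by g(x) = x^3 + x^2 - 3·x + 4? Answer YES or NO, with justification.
NO

In Q[x] the ideal (g) consists of all multiples of g, so f ∈ (g) iff g | f, i.e. iff the remainder of f on division by g is 0. Divide f by g (g is monic, so eliminate the leading term of the running remainder at each step):
  leading term x^5: subtract (x^2)·g(x) = x^5 + x^4 - 3·x^3 + 4·x^2, leaving x^4 - x^3 - 3·x^2 + 11·x - 6
  leading term x^4: subtract (x)·g(x) = x^4 + x^3 - 3·x^2 + 4·x, leaving -2·x^3 + 7·x - 6
  leading term -2·x^3: subtract (-2)·g(x) = -2·x^3 - 2·x^2 + 6·x - 8, leaving 2·x^2 + x + 2
The remainder r(x) = 2·x^2 + x + 2 ≠ 0 (and deg r < deg g), so g ∤ f, i.e. f ∉ (g).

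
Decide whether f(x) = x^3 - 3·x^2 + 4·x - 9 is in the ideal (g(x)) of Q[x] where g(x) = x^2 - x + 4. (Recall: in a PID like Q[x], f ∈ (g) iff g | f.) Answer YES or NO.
In Q[x] the ideal (g) consists of all multiples of g, so f ∈ (g) iff g | f, i.e. iff the remainder of f on division by g is 0. Divide f by g (g is monic, so eliminate the leading term of the running remainder at each step):
  leading term x^3: subtract (x)·g(x) = x^3 - x^2 + 4·x, leaving -2·x^2 - 9
  leading term -2·x^2: subtract (-2)·g(x) = -2·x^2 + 2·x - 8, leaving -2·x - 1
The remainder r(x) = -2·x - 1 ≠ 0 (and deg r < deg g), so g ∤ f, i.e. f ∉ (g).

Final answer: NO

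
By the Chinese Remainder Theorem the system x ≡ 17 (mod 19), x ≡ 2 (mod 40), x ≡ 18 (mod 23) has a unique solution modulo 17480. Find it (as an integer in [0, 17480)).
The moduli 19, 40, 23 are pairwise coprime, so by the CRT there is a unique solution mod 19·40·23 = 17480.
Solve by successive substitution. Start with x ≡ 17 (mod 19).
  Combine with x ≡ 2 (mod 40): write x = 17 + 19·t and require 17 + 19·t ≡ 2 (mod 40), i.e. 19·t ≡ 2 − 17 ≡ 25 (mod 40). Since 19^(−1) ≡ 19 (mod 40), t ≡ 19·25 ≡ 35 (mod 40). So x ≡ 17 + 19·35 = 682 (mod 760).
  Combine with x ≡ 18 (mod 23): write x = 682 + 760·t and require 682 + 760·t ≡ 18 (mod 23), i.e. 760·t ≡ 18 − 682 ≡ 3 (mod 23). Since 760^(−1) ≡ 1 (mod 23) (760 ≡ 1 (mod 23)), t ≡ 1·3 ≡ 3 (mod 23). So x ≡ 682 + 760·3 = 2962 (mod 17480).
Unique solution in [0, 17480): x = 2962.

Final answer: x ≡ 2962 (mod 17480); the representative in [0, 17480) is 2962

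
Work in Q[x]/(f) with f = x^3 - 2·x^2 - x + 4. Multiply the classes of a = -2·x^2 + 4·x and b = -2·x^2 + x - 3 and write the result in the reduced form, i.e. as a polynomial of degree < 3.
First multiply in Q[x] without reducing: a · b = 4·x^4 - 10·x^3 + 10·x^2 - 12·x. Now divide by f(x) = x^3 - 2·x^2 - x + 4, eliminating the leading term at each step:
  leading term 4·x^4: subtract (4·x)·f(x) = 4·x^4 - 8·x^3 - 4·x^2 + 16·x, leaving -2·x^3 + 14·x^2 - 28·x
  leading term -2·x^3: subtract (-2)·f(x) = -2·x^3 + 4·x^2 + 2·x - 8, leaving 10·x^2 - 30·x + 8
The degree is now < 3, so this is the remainder. Hence a · b ≡ 10·x^2 - 30·x + 8 in Q[x]/(f).

Final answer: a · b ≡ 10·x^2 - 30·x + 8 (mod f(x))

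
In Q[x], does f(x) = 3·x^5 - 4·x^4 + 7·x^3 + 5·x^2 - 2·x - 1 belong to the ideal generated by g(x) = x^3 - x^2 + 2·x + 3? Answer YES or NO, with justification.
In Q[x] the ideal (g) consists of all multiples of g, so f ∈ (g) iff g | f, i.e. iff the remainder of f on division by g is 0. Divide f by g (g is monic, so eliminate the leading term of the running remainder at each step):
  leading term 3·x^5: subtract (3·x^2)·g(x) = 3·x^5 - 3·x^4 + 6·x^3 + 9·x^2, leaving -x^4 + x^3 - 4·x^2 - 2·x - 1
  leading term -x^4: subtract (-x)·g(x) = -x^4 + x^3 - 2·x^2 - 3·x, leaving -2·x^2 + x - 1
The remainder r(x) = -2·x^2 + x - 1 ≠ 0 (and deg r < deg g), so g ∤ f, i.e. f ∉ (g).

Final answer: NO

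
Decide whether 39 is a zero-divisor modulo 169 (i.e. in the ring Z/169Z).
gcd(39, 169) = 13 > 1, so 39 is not a unit in Z/169Z. In Z/nZ every nonzero non-unit is a zero-divisor: explicitly, take b = 169/gcd = 13 ≠ 0 (mod 169); then 39·13 = 507 = 3·169, i.e. 39·13 ≡ 0 (mod 169). So 39 is a zero-divisor.

Final answer: YES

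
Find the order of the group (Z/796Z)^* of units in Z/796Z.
(Z/796Z)^* consists of the classes a with gcd(a, 796) = 1, so its order is φ(796). φ is multiplicative, with φ(p^e) = p^e − p^(e−1). Factorise 796 = 2^2 · 199. Then
  φ(796) = (2^2 − 2^1) · (199 − 1) = 2 · 198 = 396.
Thus |(Z/796Z)^*| = 396.

Final answer: |(Z/796Z)^*| = 396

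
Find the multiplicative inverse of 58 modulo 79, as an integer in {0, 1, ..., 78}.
Apply the extended Euclidean algorithm to (79, 58), tracking rows (r, s, t) with s·79 + t·58 = r. Each division r_prev = q·r_cur + r_new produces the new row as (previous row) − q·(current row):
  row A: (79, 1, 0)   [1·79 + 0·58 = 79]
  row B: (58, 0, 1)   [0·79 + 1·58 = 58]
  79 = 1·58 + 21   → row C = row A − 1·row B = (21, 1, −1)   [check: 1·79 − 1·58 = 21]
  58 = 2·21 + 16   → row D = row B − 2·row C = (16, −2, 3)   [check: −2·79 + 3·58 = 16]
  21 = 1·16 + 5   → row E = row C − 1·row D = (5, 3, −4)   [check: 3·79 − 4·58 = 5]
  16 = 3·5 + 1   → row F = row D − 3·row E = (1, −11, 15)   [check: −11·79 + 15·58 = 1]
  5 = 5·1 + 0   → remainder 0, stop. gcd = 1 (last nonzero row F).
The gcd is 1, so 58 is invertible mod 79. The last nonzero row gives −11·79 + 15·58 = 1, so t = 15. So 58^(−1) ≡ 15 (mod 79). Verify: 58 · 15 = 870 ≡ 1 (mod 79). ✓

Final answer: 58^(−1) ≡ 15 (mod 79)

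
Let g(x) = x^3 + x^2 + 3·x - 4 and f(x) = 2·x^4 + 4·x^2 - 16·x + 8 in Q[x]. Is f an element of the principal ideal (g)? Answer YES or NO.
In Q[x] the ideal (g) consists of all multiples of g, so f ∈ (g) iff g | f, i.e. iff the remainder of f on division by g is 0. Divide f by g (g is monic, so eliminate the leading term of the running remainder at each step):
  leading term 2·x^4: subtract (2·x)·g(x) = 2·x^4 + 2·x^3 + 6·x^2 - 8·x, leaving -2·x^3 - 2·x^2 - 8·x + 8
  leading term -2·x^3: subtract (-2)·g(x) = -2·x^3 - 2·x^2 - 6·x + 8, leaving -2·x
The remainder r(x) = -2·x ≠ 0 (and deg r < deg g), so g ∤ f, i.e. f ∉ (g).

Final answer: NO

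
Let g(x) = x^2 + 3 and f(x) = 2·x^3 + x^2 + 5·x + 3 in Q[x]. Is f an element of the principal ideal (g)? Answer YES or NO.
In Q[x] the ideal (g) consists of all multiples of g, so f ∈ (g) iff g | f, i.e. iff the remainder of f on division by g is 0. Divide f by g (g is monic, so eliminate the leading term of the running remainder at each step):
  leading term 2·x^3: subtract (2·x)·g(x) = 2·x^3 + 6·x, leaving x^2 - x + 3
  leading term x^2: subtract (1)·g(x) = x^2 + 3, leaving -x
The remainder r(x) = -x ≠ 0 (and deg r < deg g), so g ∤ f, i.e. f ∉ (g).

Final answer: NO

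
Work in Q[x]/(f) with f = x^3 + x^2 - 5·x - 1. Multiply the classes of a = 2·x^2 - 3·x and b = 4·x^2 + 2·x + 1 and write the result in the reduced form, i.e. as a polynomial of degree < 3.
First multiply in Q[x] without reducing: a · b = 8·x^4 - 8·x^3 - 4·x^2 - 3·x. Now divide by f(x) = x^3 + x^2 - 5·x - 1, eliminating the leading term at each step:
  leading term 8·x^4: subtract (8·x)·f(x) = 8·x^4 + 8·x^3 - 40·x^2 - 8·x, leaving -16·x^3 + 36·x^2 + 5·x
  leading term -16·x^3: subtract (-16)·f(x) = -16·x^3 - 16·x^2 + 80·x + 16, leaving 52·x^2 - 75·x - 16
The degree is now < 3, so this is the remainder. Hence a · b ≡ 52·x^2 - 75·x - 16 in Q[x]/(f).

Final answer: a · b ≡ 52·x^2 - 75·x - 16 (mod f(x))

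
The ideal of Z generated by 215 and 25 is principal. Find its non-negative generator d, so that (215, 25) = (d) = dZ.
In the PID Z, (a, b) is generated by gcd(a, b). Compute gcd(215, 25) with the extended Euclidean algorithm, tracking rows (r, s, t) with s·215 + t·25 = r:
  row A: (215, 1, 0)   [1·215 + 0·25 = 215]
  row B: (25, 0, 1)   [0·215 + 1·25 = 25]
  215 = 8·25 + 15   → row C = row A − 8·row B = (15, 1, −8)   [check: 1·215 − 8·25 = 15]
  25 = 1·15 + 10   → row D = row B − 1·row C = (10, −1, 9)   [check: −1·215 + 9·25 = 10]
  15 = 1·10 + 5   → row E = row C − 1·row D = (5, 2, −17)   [check: 2·215 − 17·25 = 5]
  10 = 2·5 + 0   → remainder 0, stop. gcd = 5 (last nonzero row E).
So gcd(215, 25) = 5, with Bézout identity 2·215 − 17·25 = 5. Containment (⊇): the Bézout identity exhibits 5 as an element of (215, 25), giving (5) ⊆ (215, 25). Containment (⊆): since 5 | 215 and 5 | 25 (215 = 5·43, 25 = 5·5), every Z-linear combination of 215 and 25 is divisible by 5, so (215, 25) ⊆ (5). Therefore (215, 25) = (5), d = 5.

Final answer: (215, 25) = (5); d = 5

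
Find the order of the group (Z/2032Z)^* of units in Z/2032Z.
(Z/2032Z)^* consists of the classes a with gcd(a, 2032) = 1, so its order is φ(2032). φ is multiplicative, with φ(p^e) = p^e − p^(e−1). Factorise 2032 = 2^4 · 127. Then
  φ(2032) = (2^4 − 2^3) · (127 − 1) = 8 · 126 = 1008.
Thus |(Z/2032Z)^*| = 1008.

Final answer: |(Z/2032Z)^*| = 1008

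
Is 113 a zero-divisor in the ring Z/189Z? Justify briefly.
NO

gcd(113, 189) = 1, so 113 is a unit in Z/189Z (it has a multiplicative inverse). A unit cannot be a zero-divisor: if 113·b ≡ 0 then multiplying both sides by 113^(−1) gives b ≡ 0. So 113 is not a zero-divisor.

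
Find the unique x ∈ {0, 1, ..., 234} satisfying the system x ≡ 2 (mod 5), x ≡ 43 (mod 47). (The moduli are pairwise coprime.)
x ≡ 137 (mod 235); the representative in [0, 235) is 137

The moduli 5, 47 are pairwise coprime, so by the CRT there is a unique solution mod 5·47 = 235.
Solve by successive substitution. Start with x ≡ 2 (mod 5).
  Combine with x ≡ 43 (mod 47): write x = 2 + 5·t and require 2 + 5·t ≡ 43 (mod 47), i.e. 5·t ≡ 43 − 2 ≡ 41 (mod 47). Since 5^(−1) ≡ 19 (mod 47), t ≡ 19·41 ≡ 27 (mod 47). So x ≡ 2 + 5·27 = 137 (mod 235).
Unique solution in [0, 235): x = 137.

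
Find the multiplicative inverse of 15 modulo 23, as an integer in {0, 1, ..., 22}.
Apply the extended Euclidean algorithm to (23, 15), tracking rows (r, s, t) with s·23 + t·15 = r. Each division r_prev = q·r_cur + r_new produces the new row as (previous row) − q·(current row):
  row A: (23, 1, 0)   [1·23 + 0·15 = 23]
  row B: (15, 0, 1)   [0·23 + 1·15 = 15]
  23 = 1·15 + 8   → row C = row A − 1·row B = (8, 1, −1)   [check: 1·23 − 1·15 = 8]
  15 = 1·8 + 7   → row D = row B − 1·row C = (7, −1, 2)   [check: −1·23 + 2·15 = 7]
  8 = 1·7 + 1   → row E = row C − 1·row D = (1, 2, −3)   [check: 2·23 − 3·15 = 1]
  7 = 7·1 + 0   → remainder 0, stop. gcd = 1 (last nonzero row E).
The gcd is 1, so 15 is invertible mod 23. The last nonzero row gives 2·23 − 3·15 = 1, so t = −3. So 15^(−1) ≡ −3 ≡ 20 (mod 23). Verify: 15 · 20 = 300 ≡ 1 (mod 23). ✓

Final answer: 15^(−1) ≡ 20 (mod 23)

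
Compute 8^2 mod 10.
4

Use repeated squaring. Binary(2) = 10. Walk through the bits of the exponent 2 left-to-right: at each bit after the leading one, square the running value, then multiply by 8 if the bit is 1 (always reducing mod 10):
  bit 1 = 1 (leading): start with 8.
  bit 2 = 0: square 8^2 = 64 ≡ 4 (mod 10).
Final value: 8^2 ≡ 4 (mod 10).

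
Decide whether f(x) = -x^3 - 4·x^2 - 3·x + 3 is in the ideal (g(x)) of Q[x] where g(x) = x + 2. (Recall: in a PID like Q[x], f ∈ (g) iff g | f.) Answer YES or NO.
NO

In Q[x] the ideal (g) consists of all multiples of g, so f ∈ (g) iff g | f, i.e. iff the remainder of f on division by g is 0. Divide f by g (g is monic, so eliminate the leading term of the running remainder at each step):
  leading term -x^3: subtract (-x^2)·g(x) = -x^3 - 2·x^2, leaving -2·x^2 - 3·x + 3
  leading term -2·x^2: subtract (-2·x)·g(x) = -2·x^2 - 4·x, leaving x + 3
  leading term x: subtract (1)·g(x) = x + 2, leaving 1
The remainder r(x) = 1 ≠ 0 (and deg r < deg g), so g ∤ f, i.e. f ∉ (g).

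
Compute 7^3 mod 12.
7

Use repeated squaring. Binary(3) = 11. Walk through the bits of the exponent 3 left-to-right: at each bit after the leading one, square the running value, then multiply by 7 if the bit is 1 (always reducing mod 12):
  bit 1 = 1 (leading): start with 7.
  bit 2 = 1: square 7^2 = 49 ≡ 1; bit is 1, so multiply 1·7 = 7 (mod 12).
Final value: 7^3 ≡ 7 (mod 12).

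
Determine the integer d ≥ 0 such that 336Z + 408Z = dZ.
(336, 408) = (24); d = 24

In the PID Z, (a, b) is generated by gcd(a, b). Compute gcd(408, 336) with the extended Euclidean algorithm, tracking rows (r, s, t) with s·408 + t·336 = r:
  row A: (408, 1, 0)   [1·408 + 0·336 = 408]
  row B: (336, 0, 1)   [0·408 + 1·336 = 336]
  408 = 1·336 + 72   → row C = row A − 1·row B = (72, 1, −1)   [check: 1·408 − 1·336 = 72]
  336 = 4·72 + 48   → row D = row B − 4·row C = (48, −4, 5)   [check: −4·408 + 5·336 = 48]
  72 = 1·48 + 24   → row E = row C − 1·row D = (24, 5, −6)   [check: 5·408 − 6·336 = 24]
  48 = 2·24 + 0   → remainder 0, stop. gcd = 24 (last nonzero row E).
So gcd(336, 408) = 24, with Bézout identity 5·408 − 6·336 = 24. Containment (⊇): the Bézout identity exhibits 24 as an element of (336, 408), giving (24) ⊆ (336, 408). Containment (⊆): since 24 | 336 and 24 | 408 (336 = 24·14, 408 = 24·17), every Z-linear combination of 336 and 408 is divisible by 24, so (336, 408) ⊆ (24). Therefore (336, 408) = (24), d = 24.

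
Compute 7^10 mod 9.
Use repeated squaring. Binary(10) = 1010. Walk through the bits of the exponent 10 left-to-right: at each bit after the leading one, square the running value, then multiply by 7 if the bit is 1 (always reducing mod 9):
  bit 1 = 1 (leading): start with 7.
  bit 2 = 0: square 7^2 = 49 ≡ 4 (mod 9).
  bit 3 = 1: square 4^2 = 16 ≡ 7; bit is 1, so multiply 7·7 = 49 ≡ 4 (mod 9).
  bit 4 = 0: square 4^2 = 16 ≡ 7 (mod 9).
Final value: 7^10 ≡ 7 (mod 9).

Final answer: 7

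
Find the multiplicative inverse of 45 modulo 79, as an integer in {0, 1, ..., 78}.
45^(−1) ≡ 72 (mod 79)

Apply the extended Euclidean algorithm to (79, 45), tracking rows (r, s, t) with s·79 + t·45 = r. Each division r_prev = q·r_cur + r_new produces the new row as (previous row) − q·(current row):
  row A: (79, 1, 0)   [1·79 + 0·45 = 79]
  row B: (45, 0, 1)   [0·79 + 1·45 = 45]
  79 = 1·45 + 34   → row C = row A − 1·row B = (34, 1, −1)   [check: 1·79 − 1·45 = 34]
  45 = 1·34 + 11   → row D = row B − 1·row C = (11, −1, 2)   [check: −1·79 + 2·45 = 11]
  34 = 3·11 + 1   → row E = row C − 3·row D = (1, 4, −7)   [check: 4·79 − 7·45 = 1]
  11 = 11·1 + 0   → remainder 0, stop. gcd = 1 (last nonzero row E).
The gcd is 1, so 45 is invertible mod 79. The last nonzero row gives 4·79 − 7·45 = 1, so t = −7. So 45^(−1) ≡ −7 ≡ 72 (mod 79). Verify: 45 · 72 = 3240 ≡ 1 (mod 79). ✓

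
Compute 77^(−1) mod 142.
Apply the extended Euclidean algorithm to (142, 77), tracking rows (r, s, t) with s·142 + t·77 = r. Each division r_prev = q·r_cur + r_new produces the new row as (previous row) − q·(current row):
  row A: (142, 1, 0)   [1·142 + 0·77 = 142]
  row B: (77, 0, 1)   [0·142 + 1·77 = 77]
  142 = 1·77 + 65   → row C = row A − 1·row B = (65, 1, −1)   [check: 1·142 − 1·77 = 65]
  77 = 1·65 + 12   → row D = row B − 1·row C = (12, −1, 2)   [check: −1·142 + 2·77 = 12]
  65 = 5·12 + 5   → row E = row C − 5·row D = (5, 6, −11)   [check: 6·142 − 11·77 = 5]
  12 = 2·5 + 2   → row F = row D − 2·row E = (2, −13, 24)   [check: −13·142 + 24·77 = 2]
  5 = 2·2 + 1   → row G = row E − 2·row F = (1, 32, −59)   [check: 32·142 − 59·77 = 1]
  2 = 2·1 + 0   → remainder 0, stop. gcd = 1 (last nonzero row G).
The gcd is 1, so 77 is invertible mod 142. The last nonzero row gives 32·142 − 59·77 = 1, so t = −59. So 77^(−1) ≡ −59 ≡ 83 (mod 142). Verify: 77 · 83 = 6391 ≡ 1 (mod 142). ✓

Final answer: 77^(−1) ≡ 83 (mod 142)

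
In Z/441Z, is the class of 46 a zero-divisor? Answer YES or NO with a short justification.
NO

gcd(46, 441) = 1, so 46 is a unit in Z/441Z (it has a multiplicative inverse). A unit cannot be a zero-divisor: if 46·b ≡ 0 then multiplying both sides by 46^(−1) gives b ≡ 0. So 46 is not a zero-divisor.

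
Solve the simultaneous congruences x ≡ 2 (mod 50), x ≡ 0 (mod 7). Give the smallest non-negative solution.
The moduli 50, 7 are pairwise coprime, so by the CRT there is a unique solution mod 50·7 = 350.
Solve by successive substitution. Start with x ≡ 2 (mod 50).
  Combine with x ≡ 0 (mod 7): write x = 2 + 50·t and require 2 + 50·t ≡ 0 (mod 7), i.e. 50·t ≡ 0 − 2 ≡ 5 (mod 7). Since 50^(−1) ≡ 1 (mod 7) (50 ≡ 1 (mod 7)), t ≡ 1·5 ≡ 5 (mod 7). So x ≡ 2 + 50·5 = 252 (mod 350).
Unique solution in [0, 350): x = 252.

Final answer: x ≡ 252 (mod 350); the representative in [0, 350) is 252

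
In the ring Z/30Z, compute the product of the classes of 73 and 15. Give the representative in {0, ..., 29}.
15

Reduce the factors first: 73 ≡ 13 (mod 30), so 73 · 15 ≡ 13 · 15 (mod 30). 13 · 15 = 195. Dividing by 30: 195 = 6·30 + 15. So (73 · 15) mod 30 = 15.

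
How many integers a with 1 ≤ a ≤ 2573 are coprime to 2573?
2460

The number of a ∈ {1, ..., 2573} with gcd(a, 2573) = 1 is by definition Euler's totient φ(2573). φ is multiplicative, with φ(p^e) = p^e − p^(e−1). Factorise 2573 = 31 · 83. Then
  φ(2573) = (31 − 1) · (83 − 1) = 30 · 82 = 2460.
So there are 2460 such integers.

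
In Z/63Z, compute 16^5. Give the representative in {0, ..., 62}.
Use repeated squaring. Binary(5) = 101. Walk through the bits of the exponent 5 left-to-right: at each bit after the leading one, square the running value, then multiply by 16 if the bit is 1 (always reducing mod 63):
  bit 1 = 1 (leading): start with 16.
  bit 2 = 0: square 16^2 = 256 ≡ 4 (mod 63).
  bit 3 = 1: square 4^2 = 16; bit is 1, so multiply 16·16 = 256 ≡ 4 (mod 63).
Final value: 16^5 ≡ 4 (mod 63).

Final answer: 4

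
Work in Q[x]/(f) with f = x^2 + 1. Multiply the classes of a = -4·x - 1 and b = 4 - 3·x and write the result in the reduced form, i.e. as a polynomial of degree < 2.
a · b ≡ -13·x - 16 (mod f(x))

First multiply in Q[x] without reducing: a · b = 12·x^2 - 13·x - 4. Now divide by f(x) = x^2 + 1, eliminating the leading term at each step:
  leading term 12·x^2: subtract (12)·f(x) = 12·x^2 + 12, leaving -13·x - 16
The degree is now < 2, so this is the remainder. Hence a · b ≡ -13·x - 16 in Q[x]/(f).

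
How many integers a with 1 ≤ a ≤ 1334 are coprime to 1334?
616

The number of a ∈ {1, ..., 1334} with gcd(a, 1334) = 1 is by definition Euler's totient φ(1334). φ is multiplicative, with φ(p^e) = p^e − p^(e−1). Factorise 1334 = 2 · 23 · 29. Then
  φ(1334) = (2 − 1) · (23 − 1) · (29 − 1) = 1 · 22 · 28 = 616.
So there are 616 such integers.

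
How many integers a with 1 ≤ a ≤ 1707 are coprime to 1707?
The number of a ∈ {1, ..., 1707} with gcd(a, 1707) = 1 is by definition Euler's totient φ(1707). φ is multiplicative, with φ(p^e) = p^e − p^(e−1). Factorise 1707 = 3 · 569. Then
  φ(1707) = (3 − 1) · (569 − 1) = 2 · 568 = 1136.
So there are 1136 such integers.

Final answer: 1136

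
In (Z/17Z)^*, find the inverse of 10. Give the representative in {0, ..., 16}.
10^(−1) ≡ 12 (mod 17)

Apply the extended Euclidean algorithm to (17, 10), tracking rows (r, s, t) with s·17 + t·10 = r. Each division r_prev = q·r_cur + r_new produces the new row as (previous row) − q·(current row):
  row A: (17, 1, 0)   [1·17 + 0·10 = 17]
  row B: (10, 0, 1)   [0·17 + 1·10 = 10]
  17 = 1·10 + 7   → row C = row A − 1·row B = (7, 1, −1)   [check: 1·17 − 1·10 = 7]
  10 = 1·7 + 3   → row D = row B − 1·row C = (3, −1, 2)   [check: −1·17 + 2·10 = 3]
  7 = 2·3 + 1   → row E = row C − 2·row D = (1, 3, −5)   [check: 3·17 − 5·10 = 1]
  3 = 3·1 + 0   → remainder 0, stop. gcd = 1 (last nonzero row E).
The gcd is 1, so 10 is invertible mod 17. The last nonzero row gives 3·17 − 5·10 = 1, so t = −5. So 10^(−1) ≡ −5 ≡ 12 (mod 17). Verify: 10 · 12 = 120 ≡ 1 (mod 17). ✓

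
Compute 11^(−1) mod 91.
11^(−1) ≡ 58 (mod 91)

Apply the extended Euclidean algorithm to (91, 11), tracking rows (r, s, t) with s·91 + t·11 = r. Each division r_prev = q·r_cur + r_new produces the new row as (previous row) − q·(current row):
  row A: (91, 1, 0)   [1·91 + 0·11 = 91]
  row B: (11, 0, 1)   [0·91 + 1·11 = 11]
  91 = 8·11 + 3   → row C = row A − 8·row B = (3, 1, −8)   [check: 1·91 − 8·11 = 3]
  11 = 3·3 + 2   → row D = row B − 3·row C = (2, −3, 25)   [check: −3·91 + 25·11 = 2]
  3 = 1·2 + 1   → row E = row C − 1·row D = (1, 4, −33)   [check: 4·91 − 33·11 = 1]
  2 = 2·1 + 0   → remainder 0, stop. gcd = 1 (last nonzero row E).
The gcd is 1, so 11 is invertible mod 91. The last nonzero row gives 4·91 − 33·11 = 1, so t = −33. So 11^(−1) ≡ −33 ≡ 58 (mod 91). Verify: 11 · 58 = 638 ≡ 1 (mod 91). ✓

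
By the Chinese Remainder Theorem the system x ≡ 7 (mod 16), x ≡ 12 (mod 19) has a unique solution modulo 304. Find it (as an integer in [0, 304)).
x ≡ 183 (mod 304); the representative in [0, 304) is 183

The moduli 16, 19 are pairwise coprime, so by the CRT there is a unique solution mod 16·19 = 304.
Solve by successive substitution. Start with x ≡ 7 (mod 16).
  Combine with x ≡ 12 (mod 19): write x = 7 + 16·t and require 7 + 16·t ≡ 12 (mod 19), i.e. 16·t ≡ 12 − 7 ≡ 5 (mod 19). Since 16^(−1) ≡ 6 (mod 19), t ≡ 6·5 ≡ 11 (mod 19). So x ≡ 7 + 16·11 = 183 (mod 304).
Unique solution in [0, 304): x = 183.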